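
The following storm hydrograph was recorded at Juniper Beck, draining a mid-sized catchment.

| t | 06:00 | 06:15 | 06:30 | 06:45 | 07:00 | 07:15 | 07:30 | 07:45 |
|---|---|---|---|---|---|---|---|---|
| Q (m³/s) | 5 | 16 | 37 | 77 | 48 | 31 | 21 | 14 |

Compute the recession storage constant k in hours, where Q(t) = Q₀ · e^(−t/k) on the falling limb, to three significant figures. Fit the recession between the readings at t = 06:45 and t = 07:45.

k ≈ 0.587 h

On the falling limb, Q drops from 77 to 14 m³/s between t = 06:45 and t = 07:45 (Δt = 1 h).
k = −Δt / ln(Q₂/Q₁) = −1 / ln(14/77) = 0.587 h.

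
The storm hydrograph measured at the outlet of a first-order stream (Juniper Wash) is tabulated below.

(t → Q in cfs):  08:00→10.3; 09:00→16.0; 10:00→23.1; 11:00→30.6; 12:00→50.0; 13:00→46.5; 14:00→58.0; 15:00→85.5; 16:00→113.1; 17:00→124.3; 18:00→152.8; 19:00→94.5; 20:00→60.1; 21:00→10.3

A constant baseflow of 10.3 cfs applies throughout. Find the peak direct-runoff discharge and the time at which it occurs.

Q_p = 142.5 cfs at t = 18:00

Subtracting baseflow gives direct-runoff ordinates: 0.0, 5.7, 12.8, 20.3, 39.7, 36.2, 47.7, 75.2, 102.8, 114.0, 142.5, 84.2, 49.8, 0.0 cfs.
The maximum is 142.5 cfs, occurring at the reading for t = 18:00.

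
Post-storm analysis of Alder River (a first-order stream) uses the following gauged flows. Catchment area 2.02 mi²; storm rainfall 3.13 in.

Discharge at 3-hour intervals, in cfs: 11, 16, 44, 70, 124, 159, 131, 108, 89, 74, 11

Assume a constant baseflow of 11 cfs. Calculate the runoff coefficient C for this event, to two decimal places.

C ≈ 0.53

ΣQ_DR = 716.0 cfs; V = ΣQ_DR·Δt = 7.733 × 10^6 ft³.
Runoff depth d = V / A = 1.648 in.
C = d / P = 1.648 / 3.13 = 0.53.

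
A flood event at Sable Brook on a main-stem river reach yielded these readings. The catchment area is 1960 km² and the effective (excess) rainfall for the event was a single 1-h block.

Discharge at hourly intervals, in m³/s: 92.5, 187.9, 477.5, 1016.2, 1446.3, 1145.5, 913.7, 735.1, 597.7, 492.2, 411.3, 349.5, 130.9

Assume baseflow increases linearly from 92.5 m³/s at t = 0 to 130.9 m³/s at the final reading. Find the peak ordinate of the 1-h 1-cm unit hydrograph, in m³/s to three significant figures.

U_p ≈ 1120 m³/s

Direct runoff: 0.00, 92.20, 378.60, 914.10, 1341.00, 1037.00, 802.00, 620.20, 479.60, 370.90, 286.80, 221.80, 0.00 m³/s; ΣQ_DR = 6544 m³/s, peak = 1341.00 m³/s.
Runoff depth d = ΣQ_DR·Δt / A = 6544 × 3600 / (1960 km²) = 12.02 mm.
The 1-cm UH is the DRH scaled by (10 mm)/d, so U_p = 1341.00 × 10/12.02 = 1120 m³/s.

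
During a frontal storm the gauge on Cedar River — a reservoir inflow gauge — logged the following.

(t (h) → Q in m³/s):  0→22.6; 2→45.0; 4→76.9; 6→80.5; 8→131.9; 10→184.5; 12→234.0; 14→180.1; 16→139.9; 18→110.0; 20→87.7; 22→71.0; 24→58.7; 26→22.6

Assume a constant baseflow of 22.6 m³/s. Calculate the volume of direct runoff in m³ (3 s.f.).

V ≈ 8.13 × 10^6 m³

Direct-runoff ordinates (Q − Q_b): 0.0, 22.4, 54.3, 57.9, 109.3, 161.9, 211.4, 157.5, 117.3, 87.4, 65.1, 48.4, 36.1, 0.0 m³/s.
ΣQ_DR = 1129 m³/s.
With Δt = 2 h = 7200 s, V = ΣQ_DR · Δt = 1129 × 7200 = 8.13 × 10^6 m³.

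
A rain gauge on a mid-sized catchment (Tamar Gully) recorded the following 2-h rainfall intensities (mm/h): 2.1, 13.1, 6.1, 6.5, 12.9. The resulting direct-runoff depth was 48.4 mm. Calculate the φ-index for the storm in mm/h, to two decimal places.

Only the 4 blocks with intensity above φ contribute runoff: 13.1, 6.1, 6.5, 12.9 mm/h.
Σ(I−φ)·Δt = d  ⇒  (13.1+6.1+6.5+12.9 − 4φ)·2 = 48.4
φ = (38.60 − 48.4/2) / 4 = 3.60 mm/h.

φ ≈ 3.60 mm/h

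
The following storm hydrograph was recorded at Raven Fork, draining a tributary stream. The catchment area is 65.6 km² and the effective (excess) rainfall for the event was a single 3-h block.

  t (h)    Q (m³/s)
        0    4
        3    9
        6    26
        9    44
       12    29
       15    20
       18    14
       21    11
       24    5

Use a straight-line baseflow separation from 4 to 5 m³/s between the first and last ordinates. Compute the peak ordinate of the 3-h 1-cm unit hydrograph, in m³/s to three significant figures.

Direct runoff: 0.00, 4.88, 21.75, 39.62, 24.50, 15.38, 9.25, 6.12, 0.00 m³/s; ΣQ_DR = 121.5 m³/s, peak = 39.62 m³/s.
Runoff depth d = ΣQ_DR·Δt / A = 121.5 × 10800 / (65.6 km²) = 20.00 mm.
The 1-cm UH is the DRH scaled by (10 mm)/d, so U_p = 39.62 × 10/20.00 = 19.8 m³/s.

U_p ≈ 19.8 m³/s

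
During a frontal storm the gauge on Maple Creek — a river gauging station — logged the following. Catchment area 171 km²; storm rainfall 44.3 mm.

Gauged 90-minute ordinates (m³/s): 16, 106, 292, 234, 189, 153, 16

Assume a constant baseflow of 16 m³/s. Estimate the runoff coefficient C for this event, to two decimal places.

C ≈ 0.64

ΣQ_DR = 894.0 m³/s; V = ΣQ_DR·Δt = 4.828 × 10^6 m³.
Runoff depth d = V / A = 28.23 mm.
C = d / P = 28.23 / 44.3 = 0.64.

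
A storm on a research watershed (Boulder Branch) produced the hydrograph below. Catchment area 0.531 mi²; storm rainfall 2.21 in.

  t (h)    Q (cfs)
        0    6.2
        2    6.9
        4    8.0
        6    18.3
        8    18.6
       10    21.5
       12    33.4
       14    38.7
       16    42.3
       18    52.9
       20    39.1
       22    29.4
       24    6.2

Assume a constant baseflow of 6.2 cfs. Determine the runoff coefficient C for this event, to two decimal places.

C ≈ 0.64

ΣQ_DR = 240.9 cfs; V = ΣQ_DR·Δt = 1.734 × 10^6 ft³.
Runoff depth d = V / A = 1.406 in.
C = d / P = 1.406 / 2.21 = 0.64.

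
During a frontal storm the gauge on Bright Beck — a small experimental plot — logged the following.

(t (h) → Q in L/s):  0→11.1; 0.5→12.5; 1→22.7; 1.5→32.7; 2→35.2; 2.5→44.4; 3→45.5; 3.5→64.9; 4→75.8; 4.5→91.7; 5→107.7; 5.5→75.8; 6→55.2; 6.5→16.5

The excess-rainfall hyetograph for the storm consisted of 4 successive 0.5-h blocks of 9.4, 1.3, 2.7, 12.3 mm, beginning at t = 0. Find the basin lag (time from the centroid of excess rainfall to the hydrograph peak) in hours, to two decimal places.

t_L ≈ 3.90 h

Centroid of excess rainfall: t_c = Σ P_i·t̄_i / ΣP_i = 1.0982 h (block centres at 0.25, 0.75, 1.25, 1.75 h).
Hydrograph peak occurs at t = 5 h, so basin lag t_L = 5 − 1.0982 = 3.90 h.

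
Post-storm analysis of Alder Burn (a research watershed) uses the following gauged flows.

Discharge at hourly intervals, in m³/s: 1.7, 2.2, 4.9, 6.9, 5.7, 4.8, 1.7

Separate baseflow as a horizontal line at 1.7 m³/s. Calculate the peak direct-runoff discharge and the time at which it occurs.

Subtracting baseflow gives direct-runoff ordinates: 0.0, 0.5, 3.2, 5.2, 4.0, 3.1, 0.0 m³/s.
The maximum is 5.2 m³/s, occurring at the reading for t = 3 h.

Q_p = 5.2 m³/s at t = 3 h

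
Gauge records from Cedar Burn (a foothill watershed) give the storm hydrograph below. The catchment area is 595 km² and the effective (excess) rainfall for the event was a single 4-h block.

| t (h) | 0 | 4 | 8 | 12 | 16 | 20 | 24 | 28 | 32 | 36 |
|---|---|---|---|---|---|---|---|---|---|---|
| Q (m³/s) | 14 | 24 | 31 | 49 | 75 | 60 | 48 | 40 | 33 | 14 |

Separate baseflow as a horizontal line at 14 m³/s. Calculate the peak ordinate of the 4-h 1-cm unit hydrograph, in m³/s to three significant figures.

Direct runoff: 0.0, 10.0, 17.0, 35.0, 61.0, 46.0, 34.0, 26.0, 19.0, 0.0 m³/s; ΣQ_DR = 248.0 m³/s, peak = 61.0 m³/s.
Runoff depth d = ΣQ_DR·Δt / A = 248.0 × 14400 / (595 km²) = 6.002 mm.
The 1-cm UH is the DRH scaled by (10 mm)/d, so U_p = 61.0 × 10/6.002 = 102 m³/s.

U_p ≈ 102 m³/s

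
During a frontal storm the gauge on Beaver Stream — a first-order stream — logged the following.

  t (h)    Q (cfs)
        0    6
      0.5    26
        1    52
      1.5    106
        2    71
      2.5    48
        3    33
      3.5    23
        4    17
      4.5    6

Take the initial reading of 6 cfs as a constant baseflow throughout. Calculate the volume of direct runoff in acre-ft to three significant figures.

V ≈ 13.6 acre-ft

Direct-runoff ordinates (Q − Q_b): 0.0, 20.0, 46.0, 100.0, 65.0, 42.0, 27.0, 17.0, 11.0, 0.0 cfs.
ΣQ_DR = 328.0 cfs.
With Δt = 0.5 h = 1800 s, V = ΣQ_DR · Δt = 328.0 × 1800 = 5.90 × 10^5 ft³ = 13.6 acre-ft.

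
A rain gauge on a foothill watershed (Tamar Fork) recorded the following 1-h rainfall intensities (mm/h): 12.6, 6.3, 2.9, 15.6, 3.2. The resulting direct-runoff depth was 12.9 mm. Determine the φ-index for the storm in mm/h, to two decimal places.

Only the 2 blocks with intensity above φ contribute runoff: 12.6, 15.6 mm/h.
Σ(I−φ)·Δt = d  ⇒  (12.6+15.6 − 2φ)·1 = 12.9
φ = (28.20 − 12.9/1) / 2 = 7.65 mm/h.

φ ≈ 7.65 mm/h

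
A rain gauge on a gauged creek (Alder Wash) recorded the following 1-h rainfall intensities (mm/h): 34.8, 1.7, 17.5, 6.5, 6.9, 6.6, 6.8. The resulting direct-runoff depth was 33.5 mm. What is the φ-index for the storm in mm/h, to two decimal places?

φ ≈ 9.40 mm/h

Only the 2 blocks with intensity above φ contribute runoff: 34.8, 17.5 mm/h.
Σ(I−φ)·Δt = d  ⇒  (34.8+17.5 − 2φ)·1 = 33.5
φ = (52.30 − 33.5/1) / 2 = 9.40 mm/h.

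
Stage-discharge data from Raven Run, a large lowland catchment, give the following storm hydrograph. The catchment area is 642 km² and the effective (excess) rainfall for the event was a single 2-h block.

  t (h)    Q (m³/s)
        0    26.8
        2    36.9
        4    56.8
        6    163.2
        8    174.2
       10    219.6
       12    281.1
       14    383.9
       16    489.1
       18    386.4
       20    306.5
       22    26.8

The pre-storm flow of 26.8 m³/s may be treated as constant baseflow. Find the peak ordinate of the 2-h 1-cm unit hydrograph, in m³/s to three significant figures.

Direct runoff: 0.0, 10.1, 30.0, 136.4, 147.4, 192.8, 254.3, 357.1, 462.3, 359.6, 279.7, 0.0 m³/s; ΣQ_DR = 2230 m³/s, peak = 462.3 m³/s.
Runoff depth d = ΣQ_DR·Δt / A = 2230 × 7200 / (642 km²) = 25.01 mm.
The 1-cm UH is the DRH scaled by (10 mm)/d, so U_p = 462.3 × 10/25.01 = 185 m³/s.

U_p ≈ 185 m³/s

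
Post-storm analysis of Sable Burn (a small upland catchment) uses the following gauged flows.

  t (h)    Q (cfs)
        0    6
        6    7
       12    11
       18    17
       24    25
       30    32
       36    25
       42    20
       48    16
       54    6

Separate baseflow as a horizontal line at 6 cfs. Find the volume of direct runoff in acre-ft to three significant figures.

V ≈ 52.1 acre-ft

Direct-runoff ordinates (Q − Q_b): 0.0, 1.0, 5.0, 11.0, 19.0, 26.0, 19.0, 14.0, 10.0, 0.0 cfs.
ΣQ_DR = 105.0 cfs.
With Δt = 6 h = 21600 s, V = ΣQ_DR · Δt = 105.0 × 21600 = 2.27 × 10^6 ft³ = 52.1 acre-ft.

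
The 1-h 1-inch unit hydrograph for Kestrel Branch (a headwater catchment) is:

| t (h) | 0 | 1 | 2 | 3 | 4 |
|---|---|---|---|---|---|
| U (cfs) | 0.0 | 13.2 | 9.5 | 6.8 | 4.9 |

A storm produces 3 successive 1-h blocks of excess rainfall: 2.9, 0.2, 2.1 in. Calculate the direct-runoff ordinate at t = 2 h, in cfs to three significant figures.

By discrete convolution, Q_j = Σ (P_i / 1 in) · U_{j−i}.
At t = 2 h (j=2): Q = (2.9/1)·9.5 + (0.2/1)·13.2 + (2.1/1)·0.0 = 30.2 cfs.

Q ≈ 30.2 cfs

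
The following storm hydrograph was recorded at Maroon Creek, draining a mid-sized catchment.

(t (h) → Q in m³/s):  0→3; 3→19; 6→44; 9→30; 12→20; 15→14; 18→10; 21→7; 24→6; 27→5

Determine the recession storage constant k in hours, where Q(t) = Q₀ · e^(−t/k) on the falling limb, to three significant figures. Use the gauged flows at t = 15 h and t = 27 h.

On the falling limb, Q drops from 14 to 5 m³/s between t = 15 h and t = 27 h (Δt = 12 h).
k = −Δt / ln(Q₂/Q₁) = −12 / ln(5/14) = 11.7 h.

k ≈ 11.7 h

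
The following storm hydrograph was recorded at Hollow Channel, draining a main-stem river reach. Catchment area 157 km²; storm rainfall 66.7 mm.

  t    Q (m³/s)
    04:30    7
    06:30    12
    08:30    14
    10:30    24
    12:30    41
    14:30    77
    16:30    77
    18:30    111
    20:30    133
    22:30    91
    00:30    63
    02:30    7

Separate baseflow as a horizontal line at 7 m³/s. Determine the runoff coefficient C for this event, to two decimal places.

ΣQ_DR = 573.0 m³/s; V = ΣQ_DR·Δt = 4.126 × 10^6 m³.
Runoff depth d = V / A = 26.28 mm.
C = d / P = 26.28 / 66.7 = 0.39.

C ≈ 0.39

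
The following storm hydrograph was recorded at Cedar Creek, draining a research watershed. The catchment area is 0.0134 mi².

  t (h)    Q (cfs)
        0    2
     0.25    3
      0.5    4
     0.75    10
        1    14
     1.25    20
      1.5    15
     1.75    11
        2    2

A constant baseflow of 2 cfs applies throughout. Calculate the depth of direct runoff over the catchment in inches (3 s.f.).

d ≈ 1.82 in

Direct runoff: 0.0, 1.0, 2.0, 8.0, 12.0, 18.0, 13.0, 9.0, 0.0 cfs; ΣQ_DR = 63.00 cfs.
V = ΣQ_DR · Δt = 63.00 × 900 s = 56700 ft³.
Over A = 0.0134 mi², depth = V / A = 1.82 in.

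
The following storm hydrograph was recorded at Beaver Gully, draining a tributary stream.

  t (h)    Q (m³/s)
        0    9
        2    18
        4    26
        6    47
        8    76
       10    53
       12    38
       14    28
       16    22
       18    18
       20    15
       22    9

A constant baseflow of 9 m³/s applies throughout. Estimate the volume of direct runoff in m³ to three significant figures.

Direct-runoff ordinates (Q − Q_b): 0.0, 9.0, 17.0, 38.0, 67.0, 44.0, 29.0, 19.0, 13.0, 9.0, 6.0, 0.0 m³/s.
ΣQ_DR = 251.0 m³/s.
With Δt = 2 h = 7200 s, V = ΣQ_DR · Δt = 251.0 × 7200 = 1.81 × 10^6 m³.

V ≈ 1.81 × 10^6 m³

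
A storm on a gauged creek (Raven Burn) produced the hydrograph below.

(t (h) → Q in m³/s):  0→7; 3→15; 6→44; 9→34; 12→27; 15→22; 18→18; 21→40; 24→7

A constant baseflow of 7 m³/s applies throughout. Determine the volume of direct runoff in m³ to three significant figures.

Direct-runoff ordinates (Q − Q_b): 0.0, 8.0, 37.0, 27.0, 20.0, 15.0, 11.0, 33.0, 0.0 m³/s.
ΣQ_DR = 151.0 m³/s.
With Δt = 3 h = 10800 s, V = ΣQ_DR · Δt = 151.0 × 10800 = 1.63 × 10^6 m³.

V ≈ 1.63 × 10^6 m³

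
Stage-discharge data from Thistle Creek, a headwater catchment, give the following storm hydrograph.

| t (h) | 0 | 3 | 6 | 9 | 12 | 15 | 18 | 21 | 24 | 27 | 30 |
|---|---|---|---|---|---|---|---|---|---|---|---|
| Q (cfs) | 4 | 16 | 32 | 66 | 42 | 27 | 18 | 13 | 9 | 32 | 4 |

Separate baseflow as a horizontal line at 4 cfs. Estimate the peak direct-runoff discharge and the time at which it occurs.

Subtracting baseflow gives direct-runoff ordinates: 0.0, 12.0, 28.0, 62.0, 38.0, 23.0, 14.0, 9.0, 5.0, 28.0, 0.0 cfs.
The maximum is 62.0 cfs, occurring at the reading for t = 9 h.

Q_p = 62.0 cfs at t = 9 h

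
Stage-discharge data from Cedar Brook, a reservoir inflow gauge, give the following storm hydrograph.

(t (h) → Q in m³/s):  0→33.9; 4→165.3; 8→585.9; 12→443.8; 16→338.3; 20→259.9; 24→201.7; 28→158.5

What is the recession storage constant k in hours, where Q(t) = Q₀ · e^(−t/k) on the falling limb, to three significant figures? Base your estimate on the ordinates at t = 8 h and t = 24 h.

On the falling limb, Q drops from 585.9 to 201.7 m³/s between t = 8 h and t = 24 h (Δt = 16 h).
k = −Δt / ln(Q₂/Q₁) = −16 / ln(201.7/585.9) = 15.0 h.

k ≈ 15.0 h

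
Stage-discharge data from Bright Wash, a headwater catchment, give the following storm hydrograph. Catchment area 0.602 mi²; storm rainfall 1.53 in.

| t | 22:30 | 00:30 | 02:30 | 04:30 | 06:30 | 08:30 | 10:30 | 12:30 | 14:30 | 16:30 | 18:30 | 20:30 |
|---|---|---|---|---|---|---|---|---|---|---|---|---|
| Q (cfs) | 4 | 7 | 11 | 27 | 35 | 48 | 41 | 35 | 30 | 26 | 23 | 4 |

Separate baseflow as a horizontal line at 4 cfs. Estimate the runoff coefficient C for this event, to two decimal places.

ΣQ_DR = 243.0 cfs; V = ΣQ_DR·Δt = 1.750 × 10^6 ft³.
Runoff depth d = V / A = 1.251 in.
C = d / P = 1.251 / 1.53 = 0.82.

C ≈ 0.82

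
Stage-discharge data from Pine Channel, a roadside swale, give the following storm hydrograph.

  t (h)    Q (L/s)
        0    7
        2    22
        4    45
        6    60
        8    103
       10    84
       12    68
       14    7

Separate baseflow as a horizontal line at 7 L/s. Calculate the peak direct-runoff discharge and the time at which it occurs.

Subtracting baseflow gives direct-runoff ordinates: 0.0, 15.0, 38.0, 53.0, 96.0, 77.0, 61.0, 0.0 L/s.
The maximum is 96.0 L/s, occurring at the reading for t = 8 h.

Q_p = 96.0 L/s at t = 8 h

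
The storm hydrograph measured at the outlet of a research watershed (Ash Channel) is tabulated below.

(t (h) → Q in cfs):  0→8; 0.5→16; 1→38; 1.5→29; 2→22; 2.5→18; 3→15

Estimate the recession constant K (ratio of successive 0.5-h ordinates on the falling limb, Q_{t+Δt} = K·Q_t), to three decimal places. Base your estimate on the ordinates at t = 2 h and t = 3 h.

Using the recession-limb readings at t = 2 h and t = 3 h: Q falls from 22 to 15 cfs over 2 intervals.
K = (Q₂/Q₁)^(1/2) = (15/22)^(1/2) = 0.826.

K ≈ 0.826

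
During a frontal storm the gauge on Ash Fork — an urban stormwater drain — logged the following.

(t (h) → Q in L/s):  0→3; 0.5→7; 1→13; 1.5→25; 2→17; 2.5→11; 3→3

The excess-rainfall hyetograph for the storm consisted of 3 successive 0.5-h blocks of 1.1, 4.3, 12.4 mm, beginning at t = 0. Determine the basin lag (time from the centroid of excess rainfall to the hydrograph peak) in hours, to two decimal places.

t_L ≈ 0.43 h

Centroid of excess rainfall: t_c = Σ P_i·t̄_i / ΣP_i = 1.0674 h (block centres at 0.25, 0.75, 1.25 h).
Hydrograph peak occurs at t = 1.5 h, so basin lag t_L = 1.5 − 1.0674 = 0.43 h.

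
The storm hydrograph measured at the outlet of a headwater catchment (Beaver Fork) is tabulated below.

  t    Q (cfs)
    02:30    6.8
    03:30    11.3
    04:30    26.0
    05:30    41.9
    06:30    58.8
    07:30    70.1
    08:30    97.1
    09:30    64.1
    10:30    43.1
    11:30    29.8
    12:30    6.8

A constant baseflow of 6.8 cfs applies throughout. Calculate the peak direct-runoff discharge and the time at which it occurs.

Subtracting baseflow gives direct-runoff ordinates: 0.0, 4.5, 19.2, 35.1, 52.0, 63.3, 90.3, 57.3, 36.3, 23.0, 0.0 cfs.
The maximum is 90.3 cfs, occurring at the reading for t = 08:30.

Q_p = 90.3 cfs at t = 08:30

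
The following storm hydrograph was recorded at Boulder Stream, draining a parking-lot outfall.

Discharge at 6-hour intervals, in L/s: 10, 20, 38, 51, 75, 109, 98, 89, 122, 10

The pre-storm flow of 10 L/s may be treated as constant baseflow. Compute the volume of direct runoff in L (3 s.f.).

V ≈ 1.13 × 10^7 L

Direct-runoff ordinates (Q − Q_b): 0.0, 10.0, 28.0, 41.0, 65.0, 99.0, 88.0, 79.0, 112.0, 0.0 L/s.
ΣQ_DR = 522.0 L/s.
With Δt = 6 h = 21600 s, V = ΣQ_DR · Δt = 522.0 × 21600 = 1.13 × 10^7 L.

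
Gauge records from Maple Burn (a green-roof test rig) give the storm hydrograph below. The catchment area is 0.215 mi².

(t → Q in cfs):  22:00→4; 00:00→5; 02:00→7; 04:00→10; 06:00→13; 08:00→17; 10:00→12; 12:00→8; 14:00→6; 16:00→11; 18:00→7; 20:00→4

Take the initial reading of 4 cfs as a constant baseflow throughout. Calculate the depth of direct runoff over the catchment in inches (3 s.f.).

Direct runoff: 0.0, 1.0, 3.0, 6.0, 9.0, 13.0, 8.0, 4.0, 2.0, 7.0, 3.0, 0.0 cfs; ΣQ_DR = 56.00 cfs.
V = ΣQ_DR · Δt = 56.00 × 7200 s = 4.032 × 10^5 ft³.
Over A = 0.215 mi², depth = V / A = 0.807 in.

d ≈ 0.807 in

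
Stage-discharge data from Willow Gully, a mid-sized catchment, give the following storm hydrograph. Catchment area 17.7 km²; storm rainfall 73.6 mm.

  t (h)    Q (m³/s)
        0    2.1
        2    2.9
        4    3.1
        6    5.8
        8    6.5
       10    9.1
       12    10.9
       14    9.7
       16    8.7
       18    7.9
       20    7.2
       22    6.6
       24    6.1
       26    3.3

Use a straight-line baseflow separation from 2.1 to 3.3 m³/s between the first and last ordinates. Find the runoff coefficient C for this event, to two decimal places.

ΣQ_DR = 52.10 m³/s; V = ΣQ_DR·Δt = 3.751 × 10^5 m³.
Runoff depth d = V / A = 21.19 mm.
C = d / P = 21.19 / 73.6 = 0.29.

C ≈ 0.29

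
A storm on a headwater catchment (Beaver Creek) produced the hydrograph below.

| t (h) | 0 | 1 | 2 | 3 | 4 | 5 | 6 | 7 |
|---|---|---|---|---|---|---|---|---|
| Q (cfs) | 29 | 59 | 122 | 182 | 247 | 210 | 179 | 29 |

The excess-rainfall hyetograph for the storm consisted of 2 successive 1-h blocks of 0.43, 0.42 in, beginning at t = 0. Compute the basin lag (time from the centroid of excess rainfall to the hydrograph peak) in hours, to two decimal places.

Centroid of excess rainfall: t_c = Σ P_i·t̄_i / ΣP_i = 0.9941 h (block centres at 0.5, 1.5 h).
Hydrograph peak occurs at t = 4 h, so basin lag t_L = 4 − 0.9941 = 3.01 h.

t_L ≈ 3.01 h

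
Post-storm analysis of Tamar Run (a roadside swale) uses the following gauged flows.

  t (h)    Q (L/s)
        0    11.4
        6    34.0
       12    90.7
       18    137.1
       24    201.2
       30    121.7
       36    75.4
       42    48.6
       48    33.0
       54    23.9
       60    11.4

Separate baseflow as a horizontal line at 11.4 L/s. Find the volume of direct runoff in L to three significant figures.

Direct-runoff ordinates (Q − Q_b): 0.0, 22.6, 79.3, 125.7, 189.8, 110.3, 64.0, 37.2, 21.6, 12.5, 0.0 L/s.
ΣQ_DR = 663.0 L/s.
With Δt = 6 h = 21600 s, V = ΣQ_DR · Δt = 663.0 × 21600 = 1.43 × 10^7 L.

V ≈ 1.43 × 10^7 L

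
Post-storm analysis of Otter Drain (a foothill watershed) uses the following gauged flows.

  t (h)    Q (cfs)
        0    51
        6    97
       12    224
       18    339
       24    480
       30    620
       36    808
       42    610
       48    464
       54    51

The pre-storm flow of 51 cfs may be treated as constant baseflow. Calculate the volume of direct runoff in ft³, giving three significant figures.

V ≈ 6.99 × 10^7 ft³

Direct-runoff ordinates (Q − Q_b): 0.0, 46.0, 173.0, 288.0, 429.0, 569.0, 757.0, 559.0, 413.0, 0.0 cfs.
ΣQ_DR = 3234 cfs.
With Δt = 6 h = 21600 s, V = ΣQ_DR · Δt = 3234 × 21600 = 6.99 × 10^7 ft³.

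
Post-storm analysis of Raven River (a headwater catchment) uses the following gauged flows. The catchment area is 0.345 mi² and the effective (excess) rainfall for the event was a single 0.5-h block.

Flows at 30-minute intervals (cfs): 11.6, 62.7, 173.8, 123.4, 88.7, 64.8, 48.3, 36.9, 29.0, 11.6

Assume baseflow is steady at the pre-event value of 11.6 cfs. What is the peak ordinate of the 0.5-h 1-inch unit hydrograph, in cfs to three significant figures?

Direct runoff: 0.0, 51.1, 162.2, 111.8, 77.1, 53.2, 36.7, 25.3, 17.4, 0.0 cfs; ΣQ_DR = 534.8 cfs, peak = 162.2 cfs.
Runoff depth d = ΣQ_DR·Δt / A = 534.8 × 1800 / (0.345 mi²) = 1.201 in.
The 1-inch UH is the DRH scaled by (1 in)/d, so U_p = 162.2 × 1/1.201 = 135 cfs.

U_p ≈ 135 cfs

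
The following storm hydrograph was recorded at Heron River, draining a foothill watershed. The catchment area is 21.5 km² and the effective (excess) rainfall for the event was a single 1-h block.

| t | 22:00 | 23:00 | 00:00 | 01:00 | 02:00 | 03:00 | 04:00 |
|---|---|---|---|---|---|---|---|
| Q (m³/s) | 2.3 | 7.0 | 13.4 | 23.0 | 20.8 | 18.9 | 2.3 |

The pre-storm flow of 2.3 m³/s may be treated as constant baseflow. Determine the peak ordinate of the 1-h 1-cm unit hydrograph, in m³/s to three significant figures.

Direct runoff: 0.0, 4.7, 11.1, 20.7, 18.5, 16.6, 0.0 m³/s; ΣQ_DR = 71.60 m³/s, peak = 20.7 m³/s.
Runoff depth d = ΣQ_DR·Δt / A = 71.60 × 3600 / (21.5 km²) = 11.99 mm.
The 1-cm UH is the DRH scaled by (10 mm)/d, so U_p = 20.7 × 10/11.99 = 17.3 m³/s.

U_p ≈ 17.3 m³/s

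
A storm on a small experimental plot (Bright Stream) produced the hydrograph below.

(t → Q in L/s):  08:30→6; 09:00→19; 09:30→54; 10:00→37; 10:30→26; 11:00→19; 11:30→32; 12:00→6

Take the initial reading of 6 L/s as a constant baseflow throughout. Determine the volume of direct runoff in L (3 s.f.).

Direct-runoff ordinates (Q − Q_b): 0.0, 13.0, 48.0, 31.0, 20.0, 13.0, 26.0, 0.0 L/s.
ΣQ_DR = 151.0 L/s.
With Δt = 0.5 h = 1800 s, V = ΣQ_DR · Δt = 151.0 × 1800 = 2.72 × 10^5 L.

V ≈ 2.72 × 10^5 L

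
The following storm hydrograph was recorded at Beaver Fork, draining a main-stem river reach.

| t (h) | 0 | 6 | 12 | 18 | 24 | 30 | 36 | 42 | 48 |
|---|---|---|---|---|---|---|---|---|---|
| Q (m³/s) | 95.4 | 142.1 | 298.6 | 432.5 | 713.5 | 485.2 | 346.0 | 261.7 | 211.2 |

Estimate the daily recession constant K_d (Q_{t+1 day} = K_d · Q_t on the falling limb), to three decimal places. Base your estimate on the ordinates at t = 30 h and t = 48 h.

Between t = 30 h and t = 48 h the flow falls from 485.2 to 211.2 m³/s over 3×6 h = 18 h.
Per-interval ratio K = (211.2/485.2)^(1/3) = 0.7579; K_d = K^(24/6) = 0.330.

K_d ≈ 0.330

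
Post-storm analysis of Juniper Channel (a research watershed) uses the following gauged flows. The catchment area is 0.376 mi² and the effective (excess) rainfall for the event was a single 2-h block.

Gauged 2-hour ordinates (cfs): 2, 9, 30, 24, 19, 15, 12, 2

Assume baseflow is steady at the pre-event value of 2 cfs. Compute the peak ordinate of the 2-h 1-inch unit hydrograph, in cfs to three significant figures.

Direct runoff: 0.0, 7.0, 28.0, 22.0, 17.0, 13.0, 10.0, 0.0 cfs; ΣQ_DR = 97.00 cfs, peak = 28.0 cfs.
Runoff depth d = ΣQ_DR·Δt / A = 97.00 × 7200 / (0.376 mi²) = 0.7995 in.
The 1-inch UH is the DRH scaled by (1 in)/d, so U_p = 28.0 × 1/0.7995 = 35.0 cfs.

U_p ≈ 35.0 cfs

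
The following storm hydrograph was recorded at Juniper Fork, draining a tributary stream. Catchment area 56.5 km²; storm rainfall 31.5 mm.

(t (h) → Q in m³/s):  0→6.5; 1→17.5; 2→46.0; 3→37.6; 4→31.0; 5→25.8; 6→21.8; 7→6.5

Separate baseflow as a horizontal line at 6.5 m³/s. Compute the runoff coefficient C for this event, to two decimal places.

ΣQ_DR = 140.7 m³/s; V = ΣQ_DR·Δt = 5.065 × 10^5 m³.
Runoff depth d = V / A = 8.965 mm.
C = d / P = 8.965 / 31.5 = 0.28.

C ≈ 0.28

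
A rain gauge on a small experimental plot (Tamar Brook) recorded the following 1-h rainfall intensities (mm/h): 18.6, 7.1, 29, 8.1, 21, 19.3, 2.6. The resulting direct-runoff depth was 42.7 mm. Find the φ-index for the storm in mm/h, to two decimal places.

φ ≈ 11.30 mm/h

Only the 4 blocks with intensity above φ contribute runoff: 18.6, 29, 21, 19.3 mm/h.
Σ(I−φ)·Δt = d  ⇒  (18.6+29+21+19.3 − 4φ)·1 = 42.7
φ = (87.90 − 42.7/1) / 4 = 11.30 mm/h.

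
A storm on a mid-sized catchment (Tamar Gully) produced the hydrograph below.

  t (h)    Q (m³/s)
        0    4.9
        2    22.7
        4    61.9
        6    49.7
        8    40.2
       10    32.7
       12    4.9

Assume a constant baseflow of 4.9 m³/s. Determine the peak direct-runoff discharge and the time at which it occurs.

Q_p = 57.0 m³/s at t = 4 h

Subtracting baseflow gives direct-runoff ordinates: 0.0, 17.8, 57.0, 44.8, 35.3, 27.8, 0.0 m³/s.
The maximum is 57.0 m³/s, occurring at the reading for t = 4 h.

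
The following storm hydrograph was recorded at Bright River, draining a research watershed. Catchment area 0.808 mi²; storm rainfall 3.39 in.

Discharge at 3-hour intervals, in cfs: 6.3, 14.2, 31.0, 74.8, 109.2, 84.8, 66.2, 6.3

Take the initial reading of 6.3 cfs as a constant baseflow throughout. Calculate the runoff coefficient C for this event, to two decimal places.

ΣQ_DR = 342.4 cfs; V = ΣQ_DR·Δt = 3.698 × 10^6 ft³.
Runoff depth d = V / A = 1.970 in.
C = d / P = 1.970 / 3.39 = 0.58.

C ≈ 0.58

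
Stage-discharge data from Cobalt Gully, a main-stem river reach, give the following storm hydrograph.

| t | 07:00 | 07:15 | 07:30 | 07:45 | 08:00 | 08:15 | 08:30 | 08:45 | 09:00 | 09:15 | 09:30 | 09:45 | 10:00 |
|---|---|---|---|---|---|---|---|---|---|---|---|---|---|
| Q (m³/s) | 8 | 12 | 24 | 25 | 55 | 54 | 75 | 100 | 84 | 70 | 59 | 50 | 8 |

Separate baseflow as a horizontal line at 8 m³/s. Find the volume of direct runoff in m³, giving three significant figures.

Direct-runoff ordinates (Q − Q_b): 0.0, 4.0, 16.0, 17.0, 47.0, 46.0, 67.0, 92.0, 76.0, 62.0, 51.0, 42.0, 0.0 m³/s.
ΣQ_DR = 520.0 m³/s.
With Δt = 0.25 h = 900 s, V = ΣQ_DR · Δt = 520.0 × 900 = 4.68 × 10^5 m³.

V ≈ 4.68 × 10^5 m³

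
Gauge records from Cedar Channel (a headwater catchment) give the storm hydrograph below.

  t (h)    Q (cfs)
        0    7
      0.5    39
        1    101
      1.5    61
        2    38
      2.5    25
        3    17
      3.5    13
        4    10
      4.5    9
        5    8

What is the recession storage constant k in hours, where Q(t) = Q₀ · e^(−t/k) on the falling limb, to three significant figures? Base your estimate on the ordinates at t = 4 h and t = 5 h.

k ≈ 4.48 h

On the falling limb, Q drops from 10 to 8 cfs between t = 4 h and t = 5 h (Δt = 1 h).
k = −Δt / ln(Q₂/Q₁) = −1 / ln(8/10) = 4.48 h.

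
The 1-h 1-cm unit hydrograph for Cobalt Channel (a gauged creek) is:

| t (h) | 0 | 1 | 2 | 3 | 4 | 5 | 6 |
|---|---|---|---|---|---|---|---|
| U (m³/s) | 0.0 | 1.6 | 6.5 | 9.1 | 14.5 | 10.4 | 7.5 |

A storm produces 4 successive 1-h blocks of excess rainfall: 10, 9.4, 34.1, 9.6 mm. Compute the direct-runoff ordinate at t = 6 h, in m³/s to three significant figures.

Q ≈ 75.5 m³/s

By discrete convolution, Q_j = Σ (P_i / 10 mm) · U_{j−i}.
At t = 6 h (j=6): Q = (10/10)·7.5 + (9.4/10)·10.4 + (34.1/10)·14.5 + (9.6/10)·9.1 = 75.5 m³/s.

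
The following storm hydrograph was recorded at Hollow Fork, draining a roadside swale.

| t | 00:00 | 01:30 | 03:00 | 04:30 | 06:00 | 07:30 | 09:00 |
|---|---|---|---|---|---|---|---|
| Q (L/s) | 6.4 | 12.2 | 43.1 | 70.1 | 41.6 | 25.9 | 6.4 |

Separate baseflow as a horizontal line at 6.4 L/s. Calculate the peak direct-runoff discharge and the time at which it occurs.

Subtracting baseflow gives direct-runoff ordinates: 0.0, 5.8, 36.7, 63.7, 35.2, 19.5, 0.0 L/s.
The maximum is 63.7 L/s, occurring at the reading for t = 04:30.

Q_p = 63.7 L/s at t = 04:30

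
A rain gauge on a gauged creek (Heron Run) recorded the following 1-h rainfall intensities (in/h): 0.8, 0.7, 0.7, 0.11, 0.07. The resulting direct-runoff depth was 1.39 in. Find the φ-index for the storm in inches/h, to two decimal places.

Only the 3 blocks with intensity above φ contribute runoff: 0.8, 0.7, 0.7 in/h.
Σ(I−φ)·Δt = d  ⇒  (0.8+0.7+0.7 − 3φ)·1 = 1.39
φ = (2.200 − 1.39/1) / 3 = 0.27 in/h.

φ ≈ 0.27 in/h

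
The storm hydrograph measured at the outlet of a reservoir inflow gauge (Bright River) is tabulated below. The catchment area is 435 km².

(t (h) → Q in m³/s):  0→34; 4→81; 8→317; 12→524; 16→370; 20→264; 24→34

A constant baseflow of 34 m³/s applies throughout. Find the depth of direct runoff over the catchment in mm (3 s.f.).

Direct runoff: 0.0, 47.0, 283.0, 490.0, 336.0, 230.0, 0.0 m³/s; ΣQ_DR = 1386 m³/s.
V = ΣQ_DR · Δt = 1386 × 14400 s = 1.996 × 10^7 m³.
Over A = 435 km², depth = V / A = 45.9 mm.

d ≈ 45.9 mm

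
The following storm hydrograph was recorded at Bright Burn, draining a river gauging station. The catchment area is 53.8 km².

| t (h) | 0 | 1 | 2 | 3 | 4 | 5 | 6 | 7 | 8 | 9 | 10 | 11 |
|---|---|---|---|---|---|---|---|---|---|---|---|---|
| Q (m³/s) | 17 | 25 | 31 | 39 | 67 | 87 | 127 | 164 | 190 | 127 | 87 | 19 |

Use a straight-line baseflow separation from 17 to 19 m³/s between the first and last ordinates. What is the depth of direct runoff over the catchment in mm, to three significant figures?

Direct runoff: 0.00, 7.82, 13.64, 21.45, 49.27, 69.09, 108.91, 145.73, 171.55, 108.36, 68.18, 0.00 m³/s; ΣQ_DR = 764.0 m³/s.
V = ΣQ_DR · Δt = 764.0 × 3600 s = 2.750 × 10^6 m³.
Over A = 53.8 km², depth = V / A = 51.1 mm.

d ≈ 51.1 mm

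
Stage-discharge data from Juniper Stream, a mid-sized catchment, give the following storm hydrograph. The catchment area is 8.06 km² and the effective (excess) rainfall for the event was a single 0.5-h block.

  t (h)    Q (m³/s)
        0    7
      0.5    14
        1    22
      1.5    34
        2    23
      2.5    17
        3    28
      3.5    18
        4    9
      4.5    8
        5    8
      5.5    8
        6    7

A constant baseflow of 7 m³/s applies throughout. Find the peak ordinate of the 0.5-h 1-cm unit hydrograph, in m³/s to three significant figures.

Direct runoff: 0.0, 7.0, 15.0, 27.0, 16.0, 10.0, 21.0, 11.0, 2.0, 1.0, 1.0, 1.0, 0.0 m³/s; ΣQ_DR = 112.0 m³/s, peak = 27.0 m³/s.
Runoff depth d = ΣQ_DR·Δt / A = 112.0 × 1800 / (8.06 km²) = 25.01 mm.
The 1-cm UH is the DRH scaled by (10 mm)/d, so U_p = 27.0 × 10/25.01 = 10.8 m³/s.

U_p ≈ 10.8 m³/s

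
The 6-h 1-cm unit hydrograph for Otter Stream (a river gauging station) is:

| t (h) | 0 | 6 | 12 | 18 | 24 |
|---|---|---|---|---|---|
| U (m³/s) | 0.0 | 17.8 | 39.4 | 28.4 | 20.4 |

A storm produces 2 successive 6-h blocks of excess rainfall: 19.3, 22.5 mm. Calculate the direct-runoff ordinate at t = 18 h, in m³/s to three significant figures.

Q ≈ 143 m³/s

By discrete convolution, Q_j = Σ (P_i / 10 mm) · U_{j−i}.
At t = 18 h (j=3): Q = (19.3/10)·28.4 + (22.5/10)·39.4 = 143 m³/s.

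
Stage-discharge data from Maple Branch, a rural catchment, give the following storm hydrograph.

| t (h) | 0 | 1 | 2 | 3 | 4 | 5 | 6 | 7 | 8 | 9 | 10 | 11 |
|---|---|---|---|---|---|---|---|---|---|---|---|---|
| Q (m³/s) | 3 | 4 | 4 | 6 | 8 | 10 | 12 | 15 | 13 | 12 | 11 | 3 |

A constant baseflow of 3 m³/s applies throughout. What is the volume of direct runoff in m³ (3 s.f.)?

Direct-runoff ordinates (Q − Q_b): 0.0, 1.0, 1.0, 3.0, 5.0, 7.0, 9.0, 12.0, 10.0, 9.0, 8.0, 0.0 m³/s.
ΣQ_DR = 65.00 m³/s.
With Δt = 1 h = 3600 s, V = ΣQ_DR · Δt = 65.00 × 3600 = 2.34 × 10^5 m³.

V ≈ 2.34 × 10^5 m³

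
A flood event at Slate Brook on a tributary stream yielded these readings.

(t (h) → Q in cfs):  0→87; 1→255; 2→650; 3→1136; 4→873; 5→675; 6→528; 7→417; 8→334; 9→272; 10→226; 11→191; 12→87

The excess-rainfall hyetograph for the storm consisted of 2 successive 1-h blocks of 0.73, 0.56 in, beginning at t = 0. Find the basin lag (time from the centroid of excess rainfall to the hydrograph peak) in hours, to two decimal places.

Centroid of excess rainfall: t_c = Σ P_i·t̄_i / ΣP_i = 0.9341 h (block centres at 0.5, 1.5 h).
Hydrograph peak occurs at t = 3 h, so basin lag t_L = 3 − 0.9341 = 2.07 h.

t_L ≈ 2.07 h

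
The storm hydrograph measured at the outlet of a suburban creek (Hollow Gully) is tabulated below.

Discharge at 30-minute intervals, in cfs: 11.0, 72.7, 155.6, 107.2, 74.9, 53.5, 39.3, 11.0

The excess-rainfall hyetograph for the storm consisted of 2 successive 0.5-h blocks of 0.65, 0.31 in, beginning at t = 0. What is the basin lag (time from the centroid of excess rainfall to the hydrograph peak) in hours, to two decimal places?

Centroid of excess rainfall: t_c = Σ P_i·t̄_i / ΣP_i = 0.4115 h (block centres at 0.25, 0.75 h).
Hydrograph peak occurs at t = 1 h, so basin lag t_L = 1 − 0.4115 = 0.59 h.

t_L ≈ 0.59 h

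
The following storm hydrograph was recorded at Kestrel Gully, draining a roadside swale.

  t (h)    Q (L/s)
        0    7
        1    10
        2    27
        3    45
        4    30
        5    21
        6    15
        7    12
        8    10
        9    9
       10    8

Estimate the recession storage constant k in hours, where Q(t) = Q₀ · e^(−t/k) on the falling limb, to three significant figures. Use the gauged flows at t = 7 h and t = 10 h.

k ≈ 7.40 h

On the falling limb, Q drops from 12 to 8 L/s between t = 7 h and t = 10 h (Δt = 3 h).
k = −Δt / ln(Q₂/Q₁) = −3 / ln(8/12) = 7.40 h.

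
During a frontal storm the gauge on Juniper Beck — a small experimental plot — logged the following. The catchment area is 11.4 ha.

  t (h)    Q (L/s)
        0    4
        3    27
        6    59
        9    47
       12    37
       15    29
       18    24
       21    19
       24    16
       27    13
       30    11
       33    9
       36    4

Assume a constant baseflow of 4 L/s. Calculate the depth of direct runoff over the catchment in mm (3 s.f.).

Direct runoff: 0.0, 23.0, 55.0, 43.0, 33.0, 25.0, 20.0, 15.0, 12.0, 9.0, 7.0, 5.0, 0.0 L/s; ΣQ_DR = 247.0 L/s.
V = ΣQ_DR · Δt = 247.0 × 10800 s = 2.668 × 10^6 L.
Over A = 11.4 ha, depth = V / A = 23.4 mm.

d ≈ 23.4 mm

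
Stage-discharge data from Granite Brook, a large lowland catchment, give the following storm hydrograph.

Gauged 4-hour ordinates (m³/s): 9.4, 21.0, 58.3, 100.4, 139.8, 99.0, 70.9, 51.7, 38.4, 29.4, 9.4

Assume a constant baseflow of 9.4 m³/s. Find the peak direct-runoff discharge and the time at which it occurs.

Q_p = 130.4 m³/s at t = 16 h

Subtracting baseflow gives direct-runoff ordinates: 0.0, 11.6, 48.9, 91.0, 130.4, 89.6, 61.5, 42.3, 29.0, 20.0, 0.0 m³/s.
The maximum is 130.4 m³/s, occurring at the reading for t = 16 h.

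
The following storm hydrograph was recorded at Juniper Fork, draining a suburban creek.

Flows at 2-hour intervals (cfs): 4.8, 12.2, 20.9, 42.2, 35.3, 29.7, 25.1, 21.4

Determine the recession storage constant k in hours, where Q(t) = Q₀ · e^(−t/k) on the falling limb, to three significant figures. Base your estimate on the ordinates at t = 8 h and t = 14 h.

On the falling limb, Q drops from 35.3 to 21.4 cfs between t = 8 h and t = 14 h (Δt = 6 h).
k = −Δt / ln(Q₂/Q₁) = −6 / ln(21.4/35.3) = 12.0 h.

k ≈ 12.0 h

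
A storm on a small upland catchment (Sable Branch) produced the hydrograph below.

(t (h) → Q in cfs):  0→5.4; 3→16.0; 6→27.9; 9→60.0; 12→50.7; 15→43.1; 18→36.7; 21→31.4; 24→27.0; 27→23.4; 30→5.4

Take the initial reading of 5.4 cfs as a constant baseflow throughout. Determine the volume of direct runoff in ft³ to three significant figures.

Direct-runoff ordinates (Q − Q_b): 0.0, 10.6, 22.5, 54.6, 45.3, 37.7, 31.3, 26.0, 21.6, 18.0, 0.0 cfs.
ΣQ_DR = 267.6 cfs.
With Δt = 3 h = 10800 s, V = ΣQ_DR · Δt = 267.6 × 10800 = 2.89 × 10^6 ft³.

V ≈ 2.89 × 10^6 ft³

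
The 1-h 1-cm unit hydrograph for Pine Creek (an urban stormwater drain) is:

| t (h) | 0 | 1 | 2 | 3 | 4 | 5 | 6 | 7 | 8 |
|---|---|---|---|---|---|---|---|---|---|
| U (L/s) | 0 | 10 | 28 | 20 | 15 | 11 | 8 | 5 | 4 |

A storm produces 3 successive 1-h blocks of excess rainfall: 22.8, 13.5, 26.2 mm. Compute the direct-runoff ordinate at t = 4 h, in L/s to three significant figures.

By discrete convolution, Q_j = Σ (P_i / 10 mm) · U_{j−i}.
At t = 4 h (j=4): Q = (22.8/10)·15 + (13.5/10)·20 + (26.2/10)·28 = 135 L/s.

Q ≈ 135 L/s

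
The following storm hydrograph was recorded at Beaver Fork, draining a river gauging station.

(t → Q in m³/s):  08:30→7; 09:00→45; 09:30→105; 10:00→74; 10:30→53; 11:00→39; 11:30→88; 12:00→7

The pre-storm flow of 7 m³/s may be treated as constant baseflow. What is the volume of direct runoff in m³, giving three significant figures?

Direct-runoff ordinates (Q − Q_b): 0.0, 38.0, 98.0, 67.0, 46.0, 32.0, 81.0, 0.0 m³/s.
ΣQ_DR = 362.0 m³/s.
With Δt = 0.5 h = 1800 s, V = ΣQ_DR · Δt = 362.0 × 1800 = 6.52 × 10^5 m³.

V ≈ 6.52 × 10^5 m³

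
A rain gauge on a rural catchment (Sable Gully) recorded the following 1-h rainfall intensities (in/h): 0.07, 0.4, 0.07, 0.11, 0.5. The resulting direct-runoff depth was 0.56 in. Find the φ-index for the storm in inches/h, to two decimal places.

φ ≈ 0.17 in/h

Only the 2 blocks with intensity above φ contribute runoff: 0.4, 0.5 in/h.
Σ(I−φ)·Δt = d  ⇒  (0.4+0.5 − 2φ)·1 = 0.56
φ = (0.9000 − 0.56/1) / 2 = 0.17 in/h.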